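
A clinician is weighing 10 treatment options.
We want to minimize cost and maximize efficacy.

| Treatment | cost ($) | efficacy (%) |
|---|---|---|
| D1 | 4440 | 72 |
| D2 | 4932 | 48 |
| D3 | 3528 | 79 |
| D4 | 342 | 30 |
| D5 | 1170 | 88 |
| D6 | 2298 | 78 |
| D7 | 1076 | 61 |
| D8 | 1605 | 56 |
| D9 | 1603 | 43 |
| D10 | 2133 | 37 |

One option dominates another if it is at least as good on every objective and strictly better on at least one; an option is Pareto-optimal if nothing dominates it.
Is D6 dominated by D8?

No

D8 vs D6: D8 is worse on efficacy (56 vs 78), so it does not dominate D6.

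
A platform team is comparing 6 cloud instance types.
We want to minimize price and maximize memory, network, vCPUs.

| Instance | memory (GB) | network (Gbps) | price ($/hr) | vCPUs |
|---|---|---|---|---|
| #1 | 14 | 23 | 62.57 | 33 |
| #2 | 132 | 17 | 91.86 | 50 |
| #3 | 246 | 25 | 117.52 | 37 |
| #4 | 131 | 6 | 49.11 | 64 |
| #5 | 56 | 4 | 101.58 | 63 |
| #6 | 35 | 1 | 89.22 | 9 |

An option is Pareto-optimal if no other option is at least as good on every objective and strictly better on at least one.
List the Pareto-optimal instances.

#1: not dominated.
#2: not dominated.
#3: not dominated (best memory).
#4: not dominated (best price).
#5: dominated by #4 (memory 131≥56, network 6≥4, price 49.11≤101.58, vCPUs 64≥63).
#6: dominated by #4 (memory 131≥35, network 6≥1, price 49.11≤89.22, vCPUs 64≥9).

#1, #2, #3, #4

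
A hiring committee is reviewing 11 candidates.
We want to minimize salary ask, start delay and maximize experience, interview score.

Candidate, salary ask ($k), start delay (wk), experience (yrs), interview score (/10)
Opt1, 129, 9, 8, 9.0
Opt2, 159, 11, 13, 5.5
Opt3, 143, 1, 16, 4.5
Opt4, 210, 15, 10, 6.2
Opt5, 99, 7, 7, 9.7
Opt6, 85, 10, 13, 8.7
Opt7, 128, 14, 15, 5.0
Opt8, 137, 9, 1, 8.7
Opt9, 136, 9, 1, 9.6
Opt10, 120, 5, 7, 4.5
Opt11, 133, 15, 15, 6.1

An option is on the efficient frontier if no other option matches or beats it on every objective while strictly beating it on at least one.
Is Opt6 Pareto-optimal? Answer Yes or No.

Opt1: worse on salary ask (129 vs 85).
Opt2: worse on salary ask (159 vs 85).
Opt3: worse on salary ask (143 vs 85).
Opt4: worse on salary ask (210 vs 85).
Opt5: worse on salary ask (99 vs 85).
Opt7: worse on salary ask (128 vs 85).
Opt8: worse on salary ask (137 vs 85).
Opt9: worse on salary ask (136 vs 85).
Opt10: worse on salary ask (120 vs 85).
Opt11: worse on salary ask (133 vs 85).
No option is at least as good as Opt6 on every objective and strictly better on one.

Yes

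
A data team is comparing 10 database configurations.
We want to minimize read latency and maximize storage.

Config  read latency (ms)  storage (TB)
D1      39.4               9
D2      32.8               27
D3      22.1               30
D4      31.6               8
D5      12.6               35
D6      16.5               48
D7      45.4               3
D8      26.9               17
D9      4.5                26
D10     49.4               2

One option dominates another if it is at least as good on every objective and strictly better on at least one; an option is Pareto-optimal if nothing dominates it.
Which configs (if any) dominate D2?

D3, D5, D6

D3: read latency 22.1≤32.8, storage 30≥27 — dominates D2.
D5: read latency 12.6≤32.8, storage 35≥27 — dominates D2.
D6: read latency 16.5≤32.8, storage 48≥27 — dominates D2.
Others (D1, D4, D7, D8, D9, D10) are each worse than D2 on at least one objective.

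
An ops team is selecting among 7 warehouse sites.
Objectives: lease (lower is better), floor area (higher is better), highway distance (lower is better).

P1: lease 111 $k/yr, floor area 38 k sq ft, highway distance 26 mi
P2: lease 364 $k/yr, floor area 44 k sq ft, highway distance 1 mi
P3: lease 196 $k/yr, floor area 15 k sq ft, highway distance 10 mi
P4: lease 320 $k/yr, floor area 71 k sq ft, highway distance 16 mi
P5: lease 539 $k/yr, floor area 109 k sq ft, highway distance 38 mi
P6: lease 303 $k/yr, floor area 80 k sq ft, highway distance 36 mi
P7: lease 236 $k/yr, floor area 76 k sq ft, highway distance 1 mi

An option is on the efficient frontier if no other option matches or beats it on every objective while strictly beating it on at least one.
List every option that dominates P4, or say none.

P7

P7: lease 236≤320, floor area 76≥71, highway distance 1≤16 — dominates P4.
Others (P1, P2, P3, P5, P6) are each worse than P4 on at least one objective.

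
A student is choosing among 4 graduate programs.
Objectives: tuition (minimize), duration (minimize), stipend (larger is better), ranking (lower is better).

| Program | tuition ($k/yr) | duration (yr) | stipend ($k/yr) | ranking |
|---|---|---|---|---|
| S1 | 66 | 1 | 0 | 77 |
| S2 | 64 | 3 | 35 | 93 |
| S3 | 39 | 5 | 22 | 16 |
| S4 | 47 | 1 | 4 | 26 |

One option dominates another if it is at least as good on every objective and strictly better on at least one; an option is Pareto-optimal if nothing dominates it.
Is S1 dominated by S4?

S4 vs S1: tuition 47≤66, duration 1≤1, stipend 4≥0, ranking 26≤77 — S4 is at least as good on every objective with at least one strict improvement.

Yes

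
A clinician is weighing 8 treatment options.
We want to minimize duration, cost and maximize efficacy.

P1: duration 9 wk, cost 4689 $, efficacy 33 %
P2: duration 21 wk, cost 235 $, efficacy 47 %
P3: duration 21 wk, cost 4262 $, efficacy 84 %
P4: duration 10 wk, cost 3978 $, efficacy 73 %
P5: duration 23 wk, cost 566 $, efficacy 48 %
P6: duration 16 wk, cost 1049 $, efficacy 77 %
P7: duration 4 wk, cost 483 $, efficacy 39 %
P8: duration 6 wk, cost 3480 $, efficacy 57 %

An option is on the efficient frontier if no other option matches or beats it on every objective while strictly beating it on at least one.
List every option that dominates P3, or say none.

P1: worse on cost (4689 vs 4262).
P2: worse on efficacy (47 vs 84).
P4: worse on efficacy (73 vs 84).
P5: worse on duration (23 vs 21).
P6: worse on efficacy (77 vs 84).
P7: worse on efficacy (39 vs 84).
P8: worse on efficacy (57 vs 84).
No option dominates P3.

none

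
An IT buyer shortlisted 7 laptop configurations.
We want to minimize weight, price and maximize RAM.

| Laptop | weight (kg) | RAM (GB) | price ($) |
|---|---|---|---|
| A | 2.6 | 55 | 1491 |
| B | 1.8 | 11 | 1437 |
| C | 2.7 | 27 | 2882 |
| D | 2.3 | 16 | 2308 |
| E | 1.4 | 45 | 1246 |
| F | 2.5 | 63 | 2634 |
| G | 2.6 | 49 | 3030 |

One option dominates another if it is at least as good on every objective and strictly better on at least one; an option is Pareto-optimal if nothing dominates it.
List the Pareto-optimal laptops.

A, E, F

A: not dominated.
B: dominated by E (weight 1.4≤1.8, RAM 45≥11, price 1246≤1437).
C: dominated by A (weight 2.6≤2.7, RAM 55≥27, price 1491≤2882).
D: dominated by E (weight 1.4≤2.3, RAM 45≥16, price 1246≤2308).
E: not dominated (best weight).
F: not dominated (best RAM).
G: dominated by A (weight 2.6≤2.6, RAM 55≥49, price 1491≤3030).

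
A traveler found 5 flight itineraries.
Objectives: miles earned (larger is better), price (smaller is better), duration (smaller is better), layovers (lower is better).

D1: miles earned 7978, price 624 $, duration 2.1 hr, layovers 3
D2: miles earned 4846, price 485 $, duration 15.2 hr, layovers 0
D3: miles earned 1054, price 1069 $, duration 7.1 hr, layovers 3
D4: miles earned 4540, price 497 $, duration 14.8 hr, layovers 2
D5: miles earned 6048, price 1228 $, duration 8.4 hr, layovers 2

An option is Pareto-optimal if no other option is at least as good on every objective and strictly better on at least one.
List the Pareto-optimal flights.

D1: not dominated (best miles earned).
D2: not dominated (best price).
D3: dominated by D1 (miles earned 7978≥1054, price 624≤1069, duration 2.1≤7.1, layovers 3≤3).
D4: not dominated.
D5: not dominated.

D1, D2, D4, D5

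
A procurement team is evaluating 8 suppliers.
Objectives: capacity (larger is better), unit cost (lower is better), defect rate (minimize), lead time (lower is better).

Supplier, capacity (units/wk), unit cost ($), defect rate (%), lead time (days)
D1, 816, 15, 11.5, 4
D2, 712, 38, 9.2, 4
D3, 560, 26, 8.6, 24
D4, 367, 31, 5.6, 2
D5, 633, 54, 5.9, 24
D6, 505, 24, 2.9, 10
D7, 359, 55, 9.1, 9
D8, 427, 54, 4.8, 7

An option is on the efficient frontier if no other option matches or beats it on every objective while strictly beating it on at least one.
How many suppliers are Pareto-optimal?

D1: not dominated (best capacity).
D2: not dominated.
D3: not dominated.
D4: not dominated (best lead time).
D5: not dominated.
D6: not dominated (best defect rate).
D7: dominated by D4 (capacity 367≥359, unit cost 31≤55, defect rate 5.6≤9.1, lead time 2≤9).
D8: not dominated.
Pareto-optimal: D1, D2, D3, D4, D5, D6, D8 → 7.

7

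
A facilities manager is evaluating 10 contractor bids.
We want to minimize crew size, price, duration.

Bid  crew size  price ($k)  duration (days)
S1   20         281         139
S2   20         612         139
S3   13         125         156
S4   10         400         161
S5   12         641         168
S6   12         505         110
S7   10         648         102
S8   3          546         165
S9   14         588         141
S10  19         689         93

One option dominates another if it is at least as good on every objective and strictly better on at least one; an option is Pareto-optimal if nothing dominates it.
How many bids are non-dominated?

7

S1: not dominated.
S2: dominated by S1 (crew size 20≤20, price 281≤612, duration 139≤139).
S3: not dominated (best price).
S4: not dominated.
S5: dominated by S4 (crew size 10≤12, price 400≤641, duration 161≤168).
S6: not dominated.
S7: not dominated.
S8: not dominated (best crew size).
S9: dominated by S6 (crew size 12≤14, price 505≤588, duration 110≤141).
S10: not dominated (best duration).
Pareto-optimal: S1, S3, S4, S6, S7, S8, S10 → 7.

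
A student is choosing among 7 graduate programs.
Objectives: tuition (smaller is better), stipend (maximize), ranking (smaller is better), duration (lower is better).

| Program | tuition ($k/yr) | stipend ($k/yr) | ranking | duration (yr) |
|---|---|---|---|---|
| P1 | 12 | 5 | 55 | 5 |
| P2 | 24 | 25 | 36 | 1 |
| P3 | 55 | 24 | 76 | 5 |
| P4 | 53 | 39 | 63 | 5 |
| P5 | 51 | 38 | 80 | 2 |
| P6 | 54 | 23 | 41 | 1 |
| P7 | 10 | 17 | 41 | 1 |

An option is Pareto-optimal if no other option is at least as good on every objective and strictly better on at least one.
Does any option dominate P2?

No

P1: worse on stipend (5 vs 25).
P3: worse on tuition (55 vs 24).
P4: worse on tuition (53 vs 24).
P5: worse on tuition (51 vs 24).
P6: worse on tuition (54 vs 24).
P7: worse on stipend (17 vs 25).
No option is at least as good as P2 on every objective and strictly better on one.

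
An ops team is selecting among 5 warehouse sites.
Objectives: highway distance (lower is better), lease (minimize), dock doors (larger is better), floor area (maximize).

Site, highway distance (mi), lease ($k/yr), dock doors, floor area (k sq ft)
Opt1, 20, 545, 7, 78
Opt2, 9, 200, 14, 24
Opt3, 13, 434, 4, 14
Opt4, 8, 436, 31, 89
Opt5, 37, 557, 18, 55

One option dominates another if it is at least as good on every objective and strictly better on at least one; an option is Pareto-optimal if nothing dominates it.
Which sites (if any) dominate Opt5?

Opt4

Opt4: highway distance 8≤37, lease 436≤557, dock doors 31≥18, floor area 89≥55 — dominates Opt5.
Others (Opt1, Opt2, Opt3) are each worse than Opt5 on at least one objective.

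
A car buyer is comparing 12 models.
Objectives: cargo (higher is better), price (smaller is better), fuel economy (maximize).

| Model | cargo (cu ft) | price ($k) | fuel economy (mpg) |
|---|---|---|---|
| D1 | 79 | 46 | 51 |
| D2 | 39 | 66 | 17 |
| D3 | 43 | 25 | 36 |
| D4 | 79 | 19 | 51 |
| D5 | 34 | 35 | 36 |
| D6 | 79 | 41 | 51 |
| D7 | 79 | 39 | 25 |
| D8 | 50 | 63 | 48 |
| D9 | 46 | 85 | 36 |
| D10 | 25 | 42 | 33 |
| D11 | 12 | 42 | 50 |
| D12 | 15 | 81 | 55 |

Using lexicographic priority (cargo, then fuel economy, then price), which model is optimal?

First maximize cargo: best is 79, kept {D1, D4, D6, D7}.
Then maximize fuel economy: best is 51, kept {D1, D4, D6}.
Then minimize price: best is 19, kept {D4}.

D4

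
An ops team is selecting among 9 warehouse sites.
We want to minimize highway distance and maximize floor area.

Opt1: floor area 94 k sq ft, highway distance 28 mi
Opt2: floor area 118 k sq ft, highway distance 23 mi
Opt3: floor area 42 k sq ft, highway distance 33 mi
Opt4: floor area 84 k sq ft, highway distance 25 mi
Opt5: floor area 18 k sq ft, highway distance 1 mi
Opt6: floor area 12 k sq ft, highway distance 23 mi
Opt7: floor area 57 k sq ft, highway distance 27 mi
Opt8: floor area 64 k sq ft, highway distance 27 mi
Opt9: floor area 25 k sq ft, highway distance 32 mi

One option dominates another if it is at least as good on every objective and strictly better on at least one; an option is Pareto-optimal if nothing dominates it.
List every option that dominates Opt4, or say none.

Opt2: floor area 118≥84, highway distance 23≤25 — dominates Opt4.
Others (Opt1, Opt3, Opt5, Opt6, Opt7, Opt8, Opt9) are each worse than Opt4 on at least one objective.

Opt2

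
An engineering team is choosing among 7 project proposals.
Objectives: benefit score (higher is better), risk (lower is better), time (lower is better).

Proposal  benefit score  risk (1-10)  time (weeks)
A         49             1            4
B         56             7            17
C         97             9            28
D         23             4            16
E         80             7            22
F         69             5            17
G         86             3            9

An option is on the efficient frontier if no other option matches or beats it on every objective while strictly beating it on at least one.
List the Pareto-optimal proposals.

A, C, G

A: not dominated (best risk).
B: dominated by F (benefit score 69≥56, risk 5≤7, time 17≤17).
C: not dominated (best benefit score).
D: dominated by A (benefit score 49≥23, risk 1≤4, time 4≤16).
E: dominated by G (benefit score 86≥80, risk 3≤7, time 9≤22).
F: dominated by G (benefit score 86≥69, risk 3≤5, time 9≤17).
G: not dominated.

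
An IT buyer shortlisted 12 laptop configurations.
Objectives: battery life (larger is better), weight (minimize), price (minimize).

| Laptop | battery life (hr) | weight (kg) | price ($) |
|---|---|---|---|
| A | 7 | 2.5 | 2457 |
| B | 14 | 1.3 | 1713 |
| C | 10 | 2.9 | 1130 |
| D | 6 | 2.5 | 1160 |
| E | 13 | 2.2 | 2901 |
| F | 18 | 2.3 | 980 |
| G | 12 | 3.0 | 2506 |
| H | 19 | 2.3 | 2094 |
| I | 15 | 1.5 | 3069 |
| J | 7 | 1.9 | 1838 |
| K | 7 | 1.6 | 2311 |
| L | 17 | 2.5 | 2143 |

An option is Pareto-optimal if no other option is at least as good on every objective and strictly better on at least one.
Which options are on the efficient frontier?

B, F, H, I

A: dominated by B (battery life 14≥7, weight 1.3≤2.5, price 1713≤2457).
B: not dominated (best weight).
C: dominated by F (battery life 18≥10, weight 2.3≤2.9, price 980≤1130).
D: dominated by F (battery life 18≥6, weight 2.3≤2.5, price 980≤1160).
E: dominated by B (battery life 14≥13, weight 1.3≤2.2, price 1713≤2901).
F: not dominated (best price).
G: dominated by B (battery life 14≥12, weight 1.3≤3.0, price 1713≤2506).
H: not dominated (best battery life).
I: not dominated.
J: dominated by B (battery life 14≥7, weight 1.3≤1.9, price 1713≤1838).
K: dominated by B (battery life 14≥7, weight 1.3≤1.6, price 1713≤2311).
L: dominated by F (battery life 18≥17, weight 2.3≤2.5, price 980≤2143).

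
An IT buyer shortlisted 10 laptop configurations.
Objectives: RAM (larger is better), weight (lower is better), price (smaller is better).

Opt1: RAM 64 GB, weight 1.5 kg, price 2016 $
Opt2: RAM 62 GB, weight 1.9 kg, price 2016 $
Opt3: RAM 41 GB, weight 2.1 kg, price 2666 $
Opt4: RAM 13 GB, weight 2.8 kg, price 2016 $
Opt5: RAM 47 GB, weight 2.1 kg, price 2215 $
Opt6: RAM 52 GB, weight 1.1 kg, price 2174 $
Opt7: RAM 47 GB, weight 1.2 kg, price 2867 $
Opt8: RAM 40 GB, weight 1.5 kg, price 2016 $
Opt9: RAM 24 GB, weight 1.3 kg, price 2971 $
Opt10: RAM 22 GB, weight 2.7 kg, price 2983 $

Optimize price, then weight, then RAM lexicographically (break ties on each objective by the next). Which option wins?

Opt1

First minimize price: best is 2016, kept {Opt1, Opt2, Opt4, Opt8}.
Then minimize weight: best is 1.5, kept {Opt1, Opt8}.
Then maximize RAM: best is 64, kept {Opt1}.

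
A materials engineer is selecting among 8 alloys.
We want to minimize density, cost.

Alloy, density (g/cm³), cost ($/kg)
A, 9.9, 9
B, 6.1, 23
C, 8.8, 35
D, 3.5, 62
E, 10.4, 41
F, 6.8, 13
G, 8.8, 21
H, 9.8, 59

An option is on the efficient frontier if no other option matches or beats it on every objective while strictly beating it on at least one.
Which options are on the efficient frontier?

A, B, D, F

A: not dominated (best cost).
B: not dominated.
C: dominated by B (density 6.1≤8.8, cost 23≤35).
D: not dominated (best density).
E: dominated by A (density 9.9≤10.4, cost 9≤41).
F: not dominated.
G: dominated by F (density 6.8≤8.8, cost 13≤21).
H: dominated by B (density 6.1≤9.8, cost 23≤59).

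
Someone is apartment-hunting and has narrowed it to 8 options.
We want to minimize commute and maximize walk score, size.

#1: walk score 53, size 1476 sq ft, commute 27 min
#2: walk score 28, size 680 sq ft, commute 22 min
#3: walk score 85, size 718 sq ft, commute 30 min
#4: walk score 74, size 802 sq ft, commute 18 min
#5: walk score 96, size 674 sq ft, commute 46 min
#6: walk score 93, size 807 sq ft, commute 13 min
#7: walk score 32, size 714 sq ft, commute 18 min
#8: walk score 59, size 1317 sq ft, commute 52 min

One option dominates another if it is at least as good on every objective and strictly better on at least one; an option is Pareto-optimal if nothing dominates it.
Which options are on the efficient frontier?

#1, #5, #6, #8

#1: not dominated (best size).
#2: dominated by #4 (walk score 74≥28, size 802≥680, commute 18≤22).
#3: dominated by #6 (walk score 93≥85, size 807≥718, commute 13≤30).
#4: dominated by #6 (walk score 93≥74, size 807≥802, commute 13≤18).
#5: not dominated (best walk score).
#6: not dominated (best commute).
#7: dominated by #4 (walk score 74≥32, size 802≥714, commute 18≤18).
#8: not dominated.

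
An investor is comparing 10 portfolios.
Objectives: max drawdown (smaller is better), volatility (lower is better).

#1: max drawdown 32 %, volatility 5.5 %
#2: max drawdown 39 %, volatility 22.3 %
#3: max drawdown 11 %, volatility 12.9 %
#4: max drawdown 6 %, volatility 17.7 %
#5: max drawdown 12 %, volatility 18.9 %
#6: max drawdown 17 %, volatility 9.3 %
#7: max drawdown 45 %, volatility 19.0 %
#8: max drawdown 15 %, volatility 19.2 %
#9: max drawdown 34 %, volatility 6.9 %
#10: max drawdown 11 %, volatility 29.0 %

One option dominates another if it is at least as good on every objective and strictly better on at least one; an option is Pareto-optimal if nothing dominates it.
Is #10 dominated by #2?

#2 vs #10: #2 is worse on max drawdown (39 vs 11), so it does not dominate #10.

No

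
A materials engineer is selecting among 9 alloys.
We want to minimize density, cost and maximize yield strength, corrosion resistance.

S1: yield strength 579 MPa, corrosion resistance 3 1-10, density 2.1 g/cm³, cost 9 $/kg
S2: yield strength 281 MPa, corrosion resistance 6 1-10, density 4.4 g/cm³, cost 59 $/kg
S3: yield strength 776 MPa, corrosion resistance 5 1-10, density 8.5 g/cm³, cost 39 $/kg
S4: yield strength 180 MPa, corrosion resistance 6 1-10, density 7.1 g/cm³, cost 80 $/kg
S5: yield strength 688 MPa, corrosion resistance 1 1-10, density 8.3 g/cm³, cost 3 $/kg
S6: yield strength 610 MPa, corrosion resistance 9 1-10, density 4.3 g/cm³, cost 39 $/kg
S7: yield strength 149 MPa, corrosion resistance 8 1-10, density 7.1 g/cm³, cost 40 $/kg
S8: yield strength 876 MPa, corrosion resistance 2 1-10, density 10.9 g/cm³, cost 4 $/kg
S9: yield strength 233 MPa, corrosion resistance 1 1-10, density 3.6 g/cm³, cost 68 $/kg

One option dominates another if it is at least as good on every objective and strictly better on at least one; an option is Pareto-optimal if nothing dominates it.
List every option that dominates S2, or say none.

S6: yield strength 610≥281, corrosion resistance 9≥6, density 4.3≤4.4, cost 39≤59 — dominates S2.
Others (S1, S3, S4, S5, S7, S8, S9) are each worse than S2 on at least one objective.

S6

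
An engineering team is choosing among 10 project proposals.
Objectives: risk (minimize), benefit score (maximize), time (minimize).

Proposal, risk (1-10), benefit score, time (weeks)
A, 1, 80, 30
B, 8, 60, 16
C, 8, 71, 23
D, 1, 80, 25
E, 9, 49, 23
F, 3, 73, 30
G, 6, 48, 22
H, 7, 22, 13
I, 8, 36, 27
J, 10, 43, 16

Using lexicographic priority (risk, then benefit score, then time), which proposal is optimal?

First minimize risk: best is 1, kept {A, D}.
Then maximize benefit score: best is 80, kept {A, D}.
Then minimize time: best is 25, kept {D}.

D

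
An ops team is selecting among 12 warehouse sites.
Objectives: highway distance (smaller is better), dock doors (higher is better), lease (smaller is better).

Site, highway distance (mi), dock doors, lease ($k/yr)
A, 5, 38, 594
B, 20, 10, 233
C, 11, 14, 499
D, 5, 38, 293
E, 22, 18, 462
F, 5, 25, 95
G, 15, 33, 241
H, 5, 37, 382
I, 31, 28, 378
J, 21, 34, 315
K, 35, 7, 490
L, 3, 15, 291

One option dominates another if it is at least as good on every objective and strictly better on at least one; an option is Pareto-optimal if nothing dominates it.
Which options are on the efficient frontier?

D, F, G, L

A: dominated by D (highway distance 5≤5, dock doors 38≥38, lease 293≤594).
B: dominated by F (highway distance 5≤20, dock doors 25≥10, lease 95≤233).
C: dominated by D (highway distance 5≤11, dock doors 38≥14, lease 293≤499).
D: not dominated.
E: dominated by D (highway distance 5≤22, dock doors 38≥18, lease 293≤462).
F: not dominated (best lease).
G: not dominated.
H: dominated by D (highway distance 5≤5, dock doors 38≥37, lease 293≤382).
I: dominated by D (highway distance 5≤31, dock doors 38≥28, lease 293≤378).
J: dominated by D (highway distance 5≤21, dock doors 38≥34, lease 293≤315).
K: dominated by B (highway distance 20≤35, dock doors 10≥7, lease 233≤490).
L: not dominated (best highway distance).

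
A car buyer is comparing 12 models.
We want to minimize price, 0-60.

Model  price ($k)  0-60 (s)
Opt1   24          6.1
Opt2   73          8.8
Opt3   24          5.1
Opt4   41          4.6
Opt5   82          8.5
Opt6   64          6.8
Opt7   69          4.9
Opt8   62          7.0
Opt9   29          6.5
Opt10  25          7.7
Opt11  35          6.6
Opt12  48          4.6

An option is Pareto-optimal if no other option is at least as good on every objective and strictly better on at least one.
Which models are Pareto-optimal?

Opt3, Opt4

Opt1: dominated by Opt3 (price 24≤24, 0-60 5.1≤6.1).
Opt2: dominated by Opt1 (price 24≤73, 0-60 6.1≤8.8).
Opt3: not dominated.
Opt4: not dominated.
Opt5: dominated by Opt1 (price 24≤82, 0-60 6.1≤8.5).
Opt6: dominated by Opt1 (price 24≤64, 0-60 6.1≤6.8).
Opt7: dominated by Opt4 (price 41≤69, 0-60 4.6≤4.9).
Opt8: dominated by Opt1 (price 24≤62, 0-60 6.1≤7.0).
Opt9: dominated by Opt1 (price 24≤29, 0-60 6.1≤6.5).
Opt10: dominated by Opt1 (price 24≤25, 0-60 6.1≤7.7).
Opt11: dominated by Opt1 (price 24≤35, 0-60 6.1≤6.6).
Opt12: dominated by Opt4 (price 41≤48, 0-60 4.6≤4.6).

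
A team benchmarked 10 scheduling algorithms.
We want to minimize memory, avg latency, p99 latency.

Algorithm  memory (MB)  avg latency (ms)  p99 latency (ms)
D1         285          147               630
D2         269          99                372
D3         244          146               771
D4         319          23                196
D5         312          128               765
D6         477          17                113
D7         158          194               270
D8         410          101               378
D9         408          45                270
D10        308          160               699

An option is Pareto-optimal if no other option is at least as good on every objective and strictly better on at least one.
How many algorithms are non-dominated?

5

D1: dominated by D2 (memory 269≤285, avg latency 99≤147, p99 latency 372≤630).
D2: not dominated.
D3: not dominated.
D4: not dominated.
D5: dominated by D2 (memory 269≤312, avg latency 99≤128, p99 latency 372≤765).
D6: not dominated (best avg latency).
D7: not dominated (best memory).
D8: dominated by D2 (memory 269≤410, avg latency 99≤101, p99 latency 372≤378).
D9: dominated by D4 (memory 319≤408, avg latency 23≤45, p99 latency 196≤270).
D10: dominated by D1 (memory 285≤308, avg latency 147≤160, p99 latency 630≤699).
Pareto-optimal: D2, D3, D4, D6, D7 → 5.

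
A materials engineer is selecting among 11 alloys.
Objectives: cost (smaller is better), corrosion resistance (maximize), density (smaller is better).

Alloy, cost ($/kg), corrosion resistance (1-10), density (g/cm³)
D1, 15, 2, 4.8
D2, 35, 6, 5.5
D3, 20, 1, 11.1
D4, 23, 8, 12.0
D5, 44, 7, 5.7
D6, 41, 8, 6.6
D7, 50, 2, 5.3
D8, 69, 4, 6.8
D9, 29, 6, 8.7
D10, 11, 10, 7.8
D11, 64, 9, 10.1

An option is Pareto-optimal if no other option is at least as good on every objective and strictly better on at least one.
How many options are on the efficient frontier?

D1: not dominated (best density).
D2: not dominated.
D3: dominated by D1 (cost 15≤20, corrosion resistance 2≥1, density 4.8≤11.1).
D4: dominated by D10 (cost 11≤23, corrosion resistance 10≥8, density 7.8≤12.0).
D5: not dominated.
D6: not dominated.
D7: dominated by D1 (cost 15≤50, corrosion resistance 2≥2, density 4.8≤5.3).
D8: dominated by D2 (cost 35≤69, corrosion resistance 6≥4, density 5.5≤6.8).
D9: dominated by D10 (cost 11≤29, corrosion resistance 10≥6, density 7.8≤8.7).
D10: not dominated (best cost).
D11: dominated by D10 (cost 11≤64, corrosion resistance 10≥9, density 7.8≤10.1).
Pareto-optimal: D1, D2, D5, D6, D10 → 5.

5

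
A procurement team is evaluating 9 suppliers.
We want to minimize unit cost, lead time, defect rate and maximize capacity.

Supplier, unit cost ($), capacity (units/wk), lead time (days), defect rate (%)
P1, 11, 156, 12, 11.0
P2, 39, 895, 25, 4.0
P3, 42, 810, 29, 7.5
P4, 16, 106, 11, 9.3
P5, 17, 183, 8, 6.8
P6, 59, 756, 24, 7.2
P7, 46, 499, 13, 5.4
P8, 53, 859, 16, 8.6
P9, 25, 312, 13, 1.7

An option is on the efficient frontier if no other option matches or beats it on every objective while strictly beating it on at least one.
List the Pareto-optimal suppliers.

P1, P2, P4, P5, P6, P7, P8, P9

P1: not dominated (best unit cost).
P2: not dominated (best capacity).
P3: dominated by P2 (unit cost 39≤42, capacity 895≥810, lead time 25≤29, defect rate 4.0≤7.5).
P4: not dominated.
P5: not dominated (best lead time).
P6: not dominated.
P7: not dominated.
P8: not dominated.
P9: not dominated (best defect rate).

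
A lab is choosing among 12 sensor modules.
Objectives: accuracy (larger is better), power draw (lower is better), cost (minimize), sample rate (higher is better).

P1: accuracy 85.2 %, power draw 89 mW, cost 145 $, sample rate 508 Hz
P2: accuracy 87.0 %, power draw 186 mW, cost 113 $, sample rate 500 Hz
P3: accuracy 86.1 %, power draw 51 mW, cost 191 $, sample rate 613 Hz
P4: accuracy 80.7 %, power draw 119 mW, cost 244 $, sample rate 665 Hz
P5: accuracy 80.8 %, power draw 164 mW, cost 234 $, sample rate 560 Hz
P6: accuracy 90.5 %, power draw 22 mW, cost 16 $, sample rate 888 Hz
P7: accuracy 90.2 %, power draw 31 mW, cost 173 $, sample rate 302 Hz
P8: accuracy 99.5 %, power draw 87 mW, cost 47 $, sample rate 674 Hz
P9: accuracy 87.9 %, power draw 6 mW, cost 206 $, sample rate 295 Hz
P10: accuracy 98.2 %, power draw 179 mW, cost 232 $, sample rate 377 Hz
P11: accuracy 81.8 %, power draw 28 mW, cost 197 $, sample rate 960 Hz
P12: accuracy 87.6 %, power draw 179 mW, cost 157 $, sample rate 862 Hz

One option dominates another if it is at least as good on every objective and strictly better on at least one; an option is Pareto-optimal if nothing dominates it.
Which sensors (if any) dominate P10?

P8

P8: accuracy 99.5≥98.2, power draw 87≤179, cost 47≤232, sample rate 674≥377 — dominates P10.
Others (P1, P2, P3, P4, P5, P6, P7, P9, P11, P12) are each worse than P10 on at least one objective.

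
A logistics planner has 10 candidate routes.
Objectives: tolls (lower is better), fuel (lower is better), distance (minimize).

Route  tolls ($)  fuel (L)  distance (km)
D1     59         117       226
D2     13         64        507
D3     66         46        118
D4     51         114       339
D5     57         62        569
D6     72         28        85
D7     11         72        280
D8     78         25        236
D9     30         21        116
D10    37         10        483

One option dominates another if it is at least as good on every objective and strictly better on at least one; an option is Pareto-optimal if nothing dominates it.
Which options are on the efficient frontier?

D1: dominated by D9 (tolls 30≤59, fuel 21≤117, distance 116≤226).
D2: not dominated.
D3: dominated by D9 (tolls 30≤66, fuel 21≤46, distance 116≤118).
D4: dominated by D7 (tolls 11≤51, fuel 72≤114, distance 280≤339).
D5: dominated by D9 (tolls 30≤57, fuel 21≤62, distance 116≤569).
D6: not dominated (best distance).
D7: not dominated (best tolls).
D8: dominated by D9 (tolls 30≤78, fuel 21≤25, distance 116≤236).
D9: not dominated.
D10: not dominated (best fuel).

D2, D6, D7, D9, D10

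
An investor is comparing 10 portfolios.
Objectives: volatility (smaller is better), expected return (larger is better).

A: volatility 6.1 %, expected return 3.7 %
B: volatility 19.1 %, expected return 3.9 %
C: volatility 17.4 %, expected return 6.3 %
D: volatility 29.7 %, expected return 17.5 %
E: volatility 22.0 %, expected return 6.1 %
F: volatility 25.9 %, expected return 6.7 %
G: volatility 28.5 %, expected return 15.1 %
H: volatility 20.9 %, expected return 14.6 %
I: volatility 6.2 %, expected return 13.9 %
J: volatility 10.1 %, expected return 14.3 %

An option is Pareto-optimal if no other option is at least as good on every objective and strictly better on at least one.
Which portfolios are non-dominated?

A: not dominated (best volatility).
B: dominated by C (volatility 17.4≤19.1, expected return 6.3≥3.9).
C: dominated by I (volatility 6.2≤17.4, expected return 13.9≥6.3).
D: not dominated (best expected return).
E: dominated by C (volatility 17.4≤22.0, expected return 6.3≥6.1).
F: dominated by H (volatility 20.9≤25.9, expected return 14.6≥6.7).
G: not dominated.
H: not dominated.
I: not dominated.
J: not dominated.

A, D, G, H, I, J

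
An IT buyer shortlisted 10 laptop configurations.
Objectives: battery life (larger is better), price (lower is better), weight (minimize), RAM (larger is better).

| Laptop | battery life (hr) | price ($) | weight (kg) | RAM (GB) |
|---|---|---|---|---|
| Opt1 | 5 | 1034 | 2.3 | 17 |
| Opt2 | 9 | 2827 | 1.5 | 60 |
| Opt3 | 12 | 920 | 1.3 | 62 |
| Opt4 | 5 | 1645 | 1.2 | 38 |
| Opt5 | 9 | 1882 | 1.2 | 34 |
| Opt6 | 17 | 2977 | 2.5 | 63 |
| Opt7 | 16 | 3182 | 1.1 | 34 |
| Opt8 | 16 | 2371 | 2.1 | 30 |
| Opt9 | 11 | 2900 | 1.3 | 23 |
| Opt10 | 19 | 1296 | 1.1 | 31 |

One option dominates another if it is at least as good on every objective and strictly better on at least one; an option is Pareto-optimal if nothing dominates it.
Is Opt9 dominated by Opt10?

Opt10 vs Opt9: battery life 19≥11, price 1296≤2900, weight 1.1≤1.3, RAM 31≥23 — Opt10 is at least as good on every objective with at least one strict improvement.

Yes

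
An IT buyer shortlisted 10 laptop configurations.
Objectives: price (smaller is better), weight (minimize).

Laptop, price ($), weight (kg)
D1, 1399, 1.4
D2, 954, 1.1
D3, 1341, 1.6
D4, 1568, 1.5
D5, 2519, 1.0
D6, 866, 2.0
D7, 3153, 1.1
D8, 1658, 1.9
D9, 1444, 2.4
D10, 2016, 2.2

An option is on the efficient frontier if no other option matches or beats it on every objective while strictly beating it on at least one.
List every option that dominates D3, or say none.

D2

D2: price 954≤1341, weight 1.1≤1.6 — dominates D3.
Others (D1, D4, D5, D6, D7, D8, D9, D10) are each worse than D3 on at least one objective.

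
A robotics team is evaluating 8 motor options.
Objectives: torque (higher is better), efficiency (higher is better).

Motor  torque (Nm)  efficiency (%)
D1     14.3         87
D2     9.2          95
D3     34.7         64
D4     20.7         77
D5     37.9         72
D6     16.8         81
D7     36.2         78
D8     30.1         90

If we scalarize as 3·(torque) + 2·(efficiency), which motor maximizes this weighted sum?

D8

D1: 3·14.3 + 2·87 = 216.9
D2: 3·9.2 + 2·95 = 217.6
D3: 3·34.7 + 2·64 = 232.1
D4: 3·20.7 + 2·77 = 216.1
D5: 3·37.9 + 2·72 = 257.7
D6: 3·16.8 + 2·81 = 212.4
D7: 3·36.2 + 2·78 = 264.6
D8: 3·30.1 + 2·90 = 270.3
Highest: D8 at 270.3.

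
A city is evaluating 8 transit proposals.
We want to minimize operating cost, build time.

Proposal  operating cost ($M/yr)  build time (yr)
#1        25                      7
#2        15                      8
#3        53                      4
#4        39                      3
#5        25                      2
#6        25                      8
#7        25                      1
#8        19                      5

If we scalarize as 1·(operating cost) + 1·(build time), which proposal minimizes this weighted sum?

#2

#1: 1·25 + 1·7 = 32
#2: 1·15 + 1·8 = 23
#3: 1·53 + 1·4 = 57
#4: 1·39 + 1·3 = 42
#5: 1·25 + 1·2 = 27
#6: 1·25 + 1·8 = 33
#7: 1·25 + 1·1 = 26
#8: 1·19 + 1·5 = 24
Lowest: #2 at 23.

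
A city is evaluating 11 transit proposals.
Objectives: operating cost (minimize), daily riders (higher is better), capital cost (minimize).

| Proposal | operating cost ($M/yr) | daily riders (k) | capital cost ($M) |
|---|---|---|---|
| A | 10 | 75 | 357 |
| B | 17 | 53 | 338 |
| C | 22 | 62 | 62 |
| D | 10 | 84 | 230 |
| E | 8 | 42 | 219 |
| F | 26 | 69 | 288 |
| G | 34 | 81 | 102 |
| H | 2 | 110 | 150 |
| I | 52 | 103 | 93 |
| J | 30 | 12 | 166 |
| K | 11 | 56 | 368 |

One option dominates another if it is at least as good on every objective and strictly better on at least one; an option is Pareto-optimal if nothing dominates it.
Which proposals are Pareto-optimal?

A: dominated by D (operating cost 10≤10, daily riders 84≥75, capital cost 230≤357).
B: dominated by D (operating cost 10≤17, daily riders 84≥53, capital cost 230≤338).
C: not dominated (best capital cost).
D: dominated by H (operating cost 2≤10, daily riders 110≥84, capital cost 150≤230).
E: dominated by H (operating cost 2≤8, daily riders 110≥42, capital cost 150≤219).
F: dominated by D (operating cost 10≤26, daily riders 84≥69, capital cost 230≤288).
G: not dominated.
H: not dominated (best operating cost).
I: not dominated.
J: dominated by C (operating cost 22≤30, daily riders 62≥12, capital cost 62≤166).
K: dominated by A (operating cost 10≤11, daily riders 75≥56, capital cost 357≤368).

C, G, H, I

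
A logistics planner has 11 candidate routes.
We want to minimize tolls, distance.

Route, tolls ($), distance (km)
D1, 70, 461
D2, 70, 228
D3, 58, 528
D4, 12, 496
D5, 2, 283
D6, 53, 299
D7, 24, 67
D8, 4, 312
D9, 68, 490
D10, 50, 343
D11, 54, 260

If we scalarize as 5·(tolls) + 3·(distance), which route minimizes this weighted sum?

D1: 5·70 + 3·461 = 1733
D2: 5·70 + 3·228 = 1034
D3: 5·58 + 3·528 = 1874
D4: 5·12 + 3·496 = 1548
D5: 5·2 + 3·283 = 859
D6: 5·53 + 3·299 = 1162
D7: 5·24 + 3·67 = 321
D8: 5·4 + 3·312 = 956
D9: 5·68 + 3·490 = 1810
D10: 5·50 + 3·343 = 1279
D11: 5·54 + 3·260 = 1050
Lowest: D7 at 321.

D7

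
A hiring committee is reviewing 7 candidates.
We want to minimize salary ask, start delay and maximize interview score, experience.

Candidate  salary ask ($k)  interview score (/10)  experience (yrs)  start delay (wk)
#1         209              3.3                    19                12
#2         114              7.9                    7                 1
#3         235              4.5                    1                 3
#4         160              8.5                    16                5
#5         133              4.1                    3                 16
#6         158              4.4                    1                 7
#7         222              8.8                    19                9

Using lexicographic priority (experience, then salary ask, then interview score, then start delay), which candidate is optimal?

First maximize experience: best is 19, kept {#1, #7}.
Then minimize salary ask: best is 209, kept {#1}.

#1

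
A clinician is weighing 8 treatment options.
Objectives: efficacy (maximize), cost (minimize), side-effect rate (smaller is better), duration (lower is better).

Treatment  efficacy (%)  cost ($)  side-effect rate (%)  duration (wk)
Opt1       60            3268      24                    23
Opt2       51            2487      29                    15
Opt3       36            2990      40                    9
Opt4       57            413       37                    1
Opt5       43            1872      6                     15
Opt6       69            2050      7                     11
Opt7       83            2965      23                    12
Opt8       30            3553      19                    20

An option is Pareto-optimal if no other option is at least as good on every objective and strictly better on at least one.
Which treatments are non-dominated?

Opt4, Opt5, Opt6, Opt7

Opt1: dominated by Opt6 (efficacy 69≥60, cost 2050≤3268, side-effect rate 7≤24, duration 11≤23).
Opt2: dominated by Opt6 (efficacy 69≥51, cost 2050≤2487, side-effect rate 7≤29, duration 11≤15).
Opt3: dominated by Opt4 (efficacy 57≥36, cost 413≤2990, side-effect rate 37≤40, duration 1≤9).
Opt4: not dominated (best cost).
Opt5: not dominated (best side-effect rate).
Opt6: not dominated.
Opt7: not dominated (best efficacy).
Opt8: dominated by Opt5 (efficacy 43≥30, cost 1872≤3553, side-effect rate 6≤19, duration 15≤20).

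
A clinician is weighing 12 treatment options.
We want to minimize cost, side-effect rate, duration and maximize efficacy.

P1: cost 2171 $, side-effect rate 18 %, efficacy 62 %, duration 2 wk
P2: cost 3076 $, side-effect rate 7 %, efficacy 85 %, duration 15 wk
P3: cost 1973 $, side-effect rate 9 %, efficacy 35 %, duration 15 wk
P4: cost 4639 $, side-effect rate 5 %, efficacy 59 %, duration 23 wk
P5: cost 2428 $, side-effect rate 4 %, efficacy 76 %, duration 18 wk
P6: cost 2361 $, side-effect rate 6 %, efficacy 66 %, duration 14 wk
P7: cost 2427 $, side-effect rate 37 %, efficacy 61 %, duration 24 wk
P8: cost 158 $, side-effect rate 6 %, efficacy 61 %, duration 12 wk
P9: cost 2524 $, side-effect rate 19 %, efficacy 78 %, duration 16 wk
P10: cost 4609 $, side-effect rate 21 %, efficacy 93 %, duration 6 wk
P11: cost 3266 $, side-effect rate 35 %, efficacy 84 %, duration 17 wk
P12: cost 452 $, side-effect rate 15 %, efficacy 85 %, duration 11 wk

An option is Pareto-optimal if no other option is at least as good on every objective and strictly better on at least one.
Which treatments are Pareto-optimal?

P1, P2, P5, P6, P8, P10, P12

P1: not dominated (best duration).
P2: not dominated.
P3: dominated by P8 (cost 158≤1973, side-effect rate 6≤9, efficacy 61≥35, duration 12≤15).
P4: dominated by P5 (cost 2428≤4639, side-effect rate 4≤5, efficacy 76≥59, duration 18≤23).
P5: not dominated (best side-effect rate).
P6: not dominated.
P7: dominated by P1 (cost 2171≤2427, side-effect rate 18≤37, efficacy 62≥61, duration 2≤24).
P8: not dominated (best cost).
P9: dominated by P12 (cost 452≤2524, side-effect rate 15≤19, efficacy 85≥78, duration 11≤16).
P10: not dominated (best efficacy).
P11: dominated by P2 (cost 3076≤3266, side-effect rate 7≤35, efficacy 85≥84, duration 15≤17).
P12: not dominated.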